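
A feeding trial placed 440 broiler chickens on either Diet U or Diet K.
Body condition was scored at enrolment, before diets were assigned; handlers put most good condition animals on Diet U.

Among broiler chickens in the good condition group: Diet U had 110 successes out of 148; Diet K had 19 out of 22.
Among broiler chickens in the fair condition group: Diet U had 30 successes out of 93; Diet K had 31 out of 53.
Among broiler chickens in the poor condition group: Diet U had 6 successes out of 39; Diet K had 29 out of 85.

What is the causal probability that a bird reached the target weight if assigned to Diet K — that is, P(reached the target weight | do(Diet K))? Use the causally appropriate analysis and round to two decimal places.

0.62

Diet K is higher inside every starting body condition stratum but Diet U is higher in aggregate. Whether to stratify depends on how starting body condition relates to the diet.
Nothing the diet does changes starting body condition; the imbalance is an allocation artefact. With starting body condition also predicting the outcome, the pooled figure is confounded, and the within-stratum comparison is the causal one.
Standardising Diet K to the population starting body condition mix: 0.386·19/22 + 0.332·31/53 + 0.282·29/85 = 0.624.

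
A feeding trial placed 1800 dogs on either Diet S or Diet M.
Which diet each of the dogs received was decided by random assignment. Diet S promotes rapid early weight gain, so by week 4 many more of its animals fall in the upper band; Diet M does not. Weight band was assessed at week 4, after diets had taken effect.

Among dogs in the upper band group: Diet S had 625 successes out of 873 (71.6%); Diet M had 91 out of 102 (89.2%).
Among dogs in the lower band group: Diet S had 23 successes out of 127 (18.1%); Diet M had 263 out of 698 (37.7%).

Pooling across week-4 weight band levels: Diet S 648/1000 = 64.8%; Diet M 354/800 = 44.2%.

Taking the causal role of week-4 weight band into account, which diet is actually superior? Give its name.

Diet M is higher inside every week-4 weight band stratum but Diet S is higher in aggregate. Whether to stratify depends on how week-4 weight band relates to the diet.
Because the diet influences week-4 weight band, week-4 weight band is a post-treatment mediator, not a confounder. Stratifying on it would bias the estimate; the causal effect is the crude pooled difference.
Pooled: Diet S 64.8% vs Diet M 44.2%; Diet S is higher overall.

Diet S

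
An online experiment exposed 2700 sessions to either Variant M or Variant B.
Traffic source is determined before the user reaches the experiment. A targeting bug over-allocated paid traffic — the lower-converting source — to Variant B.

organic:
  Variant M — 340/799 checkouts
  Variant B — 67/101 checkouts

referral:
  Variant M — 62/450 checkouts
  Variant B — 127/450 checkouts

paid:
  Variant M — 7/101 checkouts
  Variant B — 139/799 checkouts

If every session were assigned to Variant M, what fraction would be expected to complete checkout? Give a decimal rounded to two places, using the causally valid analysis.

Traffic source satisfies the back-door criterion: it is not a descendant of the variant, and it blocks the spurious path from variant to outcome. Adjusting for it (i.e., using the within-traffic source rates) gives the causal effect.
Standardising Variant M to the population traffic source mix: 0.333·340/799 + 0.333·62/450 + 0.333·7/101 = 0.211.

0.21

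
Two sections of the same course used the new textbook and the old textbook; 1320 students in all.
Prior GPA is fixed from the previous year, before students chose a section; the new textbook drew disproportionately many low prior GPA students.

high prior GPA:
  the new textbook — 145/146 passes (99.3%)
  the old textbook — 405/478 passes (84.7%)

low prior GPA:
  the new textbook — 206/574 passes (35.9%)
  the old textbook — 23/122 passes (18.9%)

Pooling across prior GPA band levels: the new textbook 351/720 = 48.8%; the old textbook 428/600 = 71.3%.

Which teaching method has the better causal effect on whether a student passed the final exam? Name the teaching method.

Within every prior GPA band level the new textbook has the higher rate, yet pooled the old textbook does — Simpson's reversal.
Prior GPA band differs across teaching methods for reasons unrelated to any effect of the teaching method itself, and it separately predicts the outcome — a classic confounder. We must compare within prior GPA band levels.
Within each level — high prior GPA: 99.3% vs 84.7%; low prior GPA: 35.9% vs 18.9% — the new textbook is higher every time.

the new textbook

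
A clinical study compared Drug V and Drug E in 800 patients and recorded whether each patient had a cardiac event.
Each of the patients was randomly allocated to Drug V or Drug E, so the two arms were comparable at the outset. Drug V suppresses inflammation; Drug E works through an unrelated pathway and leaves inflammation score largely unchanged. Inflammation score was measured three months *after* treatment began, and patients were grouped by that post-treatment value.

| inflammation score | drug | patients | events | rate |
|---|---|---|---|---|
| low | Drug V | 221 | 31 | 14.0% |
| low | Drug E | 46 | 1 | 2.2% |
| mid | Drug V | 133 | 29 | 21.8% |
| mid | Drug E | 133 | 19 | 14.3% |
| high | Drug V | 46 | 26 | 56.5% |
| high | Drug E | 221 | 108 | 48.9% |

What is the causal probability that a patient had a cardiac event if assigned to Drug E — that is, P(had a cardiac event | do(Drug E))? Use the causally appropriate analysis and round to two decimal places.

Because the drug influences inflammation score, inflammation score is a post-treatment mediator, not a confounder. Stratifying on it would bias the estimate; the causal effect is the crude pooled difference.
So P(outcome | do(Drug E)) is just the pooled rate for Drug E: 128/400 = 0.320.

0.32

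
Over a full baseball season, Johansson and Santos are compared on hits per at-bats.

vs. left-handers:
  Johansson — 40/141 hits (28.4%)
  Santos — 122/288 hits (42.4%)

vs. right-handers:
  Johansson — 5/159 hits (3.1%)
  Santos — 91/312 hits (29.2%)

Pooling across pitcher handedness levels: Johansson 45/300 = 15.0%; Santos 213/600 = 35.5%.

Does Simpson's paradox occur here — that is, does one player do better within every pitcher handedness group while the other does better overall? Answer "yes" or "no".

Within each pitcher handedness level (vs. left-handers 28.4% vs 42.4%; vs. right-handers 3.1% vs 29.2%), Santos has the higher rate every time. Pooled: 15.0% vs 35.5% — Santos has the higher rate overall. They agree.

no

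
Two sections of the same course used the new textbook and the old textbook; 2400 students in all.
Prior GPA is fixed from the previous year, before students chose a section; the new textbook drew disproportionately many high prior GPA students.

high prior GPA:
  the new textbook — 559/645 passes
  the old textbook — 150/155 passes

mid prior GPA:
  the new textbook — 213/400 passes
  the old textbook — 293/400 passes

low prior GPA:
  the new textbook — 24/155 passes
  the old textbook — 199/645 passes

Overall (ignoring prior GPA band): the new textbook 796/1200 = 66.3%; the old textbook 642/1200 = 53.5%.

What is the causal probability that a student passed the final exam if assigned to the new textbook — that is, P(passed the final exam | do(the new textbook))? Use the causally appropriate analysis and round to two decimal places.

0.52

Within every prior GPA band level the old textbook has the higher rate, yet pooled the new textbook does — Simpson's reversal.
Prior GPA band is set before the teaching method has any effect — it is not caused by the teaching method — and it independently drives the outcome. That makes it a confounder, so the causal comparison is within prior GPA band levels.
Standardising the new textbook to the population prior GPA band mix: 0.333·559/645 + 0.333·213/400 + 0.333·24/155 = 0.518.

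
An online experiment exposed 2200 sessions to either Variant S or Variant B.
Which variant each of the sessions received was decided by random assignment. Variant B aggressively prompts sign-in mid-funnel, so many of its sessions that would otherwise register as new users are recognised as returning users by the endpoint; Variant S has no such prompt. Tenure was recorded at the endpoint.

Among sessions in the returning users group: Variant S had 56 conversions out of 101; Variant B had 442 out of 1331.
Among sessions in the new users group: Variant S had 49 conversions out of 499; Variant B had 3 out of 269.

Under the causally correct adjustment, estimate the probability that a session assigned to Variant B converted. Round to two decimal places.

Variant S is higher inside every user tenure stratum but Variant B is higher in aggregate. Whether to stratify depends on how user tenure relates to the variant.
Stratifying would compare variants among sessions the variants themselves sorted into user tenure groups — a form of selection on an intermediate. The unconditioned pooled rates give the total causal effect.
So P(outcome | do(Variant B)) is just the pooled rate for Variant B: 445/1600 = 0.278.

0.28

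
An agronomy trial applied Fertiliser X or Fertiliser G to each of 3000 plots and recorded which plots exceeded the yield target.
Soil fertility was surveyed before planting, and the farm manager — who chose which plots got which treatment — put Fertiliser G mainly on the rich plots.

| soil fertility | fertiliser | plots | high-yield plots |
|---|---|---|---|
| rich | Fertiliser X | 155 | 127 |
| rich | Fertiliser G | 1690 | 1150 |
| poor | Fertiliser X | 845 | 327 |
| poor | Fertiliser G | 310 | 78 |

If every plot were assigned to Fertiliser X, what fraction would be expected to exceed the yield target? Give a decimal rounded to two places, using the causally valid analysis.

0.65

Fertiliser X is higher inside every soil fertility stratum but Fertiliser G is higher in aggregate. Whether to stratify depends on how soil fertility relates to the fertiliser.
Soil fertility differs across fertilisers for reasons unrelated to any effect of the fertiliser itself, and it separately predicts the outcome — a classic confounder. We must compare within soil fertility levels.
Standardising Fertiliser X to the population soil fertility mix: 0.615·127/155 + 0.385·327/845 = 0.653.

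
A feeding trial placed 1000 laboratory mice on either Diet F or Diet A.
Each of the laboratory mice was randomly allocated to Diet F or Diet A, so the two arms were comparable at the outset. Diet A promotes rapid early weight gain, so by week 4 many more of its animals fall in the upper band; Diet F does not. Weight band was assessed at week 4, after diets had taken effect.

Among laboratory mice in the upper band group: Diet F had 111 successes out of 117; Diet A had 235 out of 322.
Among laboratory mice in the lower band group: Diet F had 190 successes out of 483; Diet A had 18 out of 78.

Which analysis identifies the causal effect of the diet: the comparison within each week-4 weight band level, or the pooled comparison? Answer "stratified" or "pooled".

Stratifying would compare diets among laboratory mice the diets themselves sorted into week-4 weight band groups — a form of selection on an intermediate. The unconditioned pooled rates give the total causal effect.
Pooled: Diet F 50.2% vs Diet A 63.2%; Diet A is higher overall.

pooled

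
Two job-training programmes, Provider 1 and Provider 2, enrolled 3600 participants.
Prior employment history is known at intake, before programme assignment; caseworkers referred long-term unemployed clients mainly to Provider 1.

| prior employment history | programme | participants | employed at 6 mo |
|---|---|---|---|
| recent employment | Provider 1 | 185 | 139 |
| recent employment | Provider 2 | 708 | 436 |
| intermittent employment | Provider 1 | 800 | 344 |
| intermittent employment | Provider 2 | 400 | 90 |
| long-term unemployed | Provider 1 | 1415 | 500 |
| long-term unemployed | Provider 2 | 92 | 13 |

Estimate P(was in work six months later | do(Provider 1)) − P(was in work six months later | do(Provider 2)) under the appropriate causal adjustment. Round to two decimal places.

+0.19

Provider 1 is higher inside every prior employment history stratum but Provider 2 is higher in aggregate. Whether to stratify depends on how prior employment history relates to the programme.
Prior employment history is set before the programme has any effect — it is not caused by the programme — and it independently drives the outcome. That makes it a confounder, so the causal comparison is within prior employment history levels.
Adjusting over the population distribution of prior employment history: 0.248·(0.751−0.616) + 0.333·(0.430−0.225) + 0.419·(0.353−0.141) = +0.191.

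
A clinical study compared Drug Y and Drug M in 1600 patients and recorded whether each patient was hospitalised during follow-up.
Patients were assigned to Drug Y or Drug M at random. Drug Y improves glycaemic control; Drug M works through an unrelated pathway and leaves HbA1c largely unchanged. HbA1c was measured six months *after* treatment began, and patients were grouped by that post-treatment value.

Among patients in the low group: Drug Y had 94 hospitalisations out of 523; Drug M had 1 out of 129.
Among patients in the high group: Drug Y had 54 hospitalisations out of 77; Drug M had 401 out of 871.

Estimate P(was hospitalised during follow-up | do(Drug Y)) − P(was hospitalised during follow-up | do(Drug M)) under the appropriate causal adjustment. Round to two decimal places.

The HbA1c-specific comparison favours Drug M throughout, but the pooled figures favour Drug Y. The question is whether to condition on HbA1c.
HbA1c here is a post-treatment variable shaped by the drug; conditioning on it would introduce bias rather than remove it. The overall comparison is the causal one.
The causal difference is the pooled difference: 0.247 − 0.402 = -0.155.

-0.16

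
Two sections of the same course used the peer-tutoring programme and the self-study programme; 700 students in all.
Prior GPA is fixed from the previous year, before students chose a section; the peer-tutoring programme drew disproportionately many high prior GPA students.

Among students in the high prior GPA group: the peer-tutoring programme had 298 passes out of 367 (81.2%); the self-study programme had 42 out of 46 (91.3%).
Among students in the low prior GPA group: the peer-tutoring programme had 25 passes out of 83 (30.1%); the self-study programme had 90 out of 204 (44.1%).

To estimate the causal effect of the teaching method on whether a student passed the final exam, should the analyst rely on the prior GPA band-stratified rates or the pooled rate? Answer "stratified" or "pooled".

The stratified and pooled comparisons disagree (the self-study programme wins within each prior GPA band; the peer-tutoring programme wins overall), so the answer turns on the causal role of prior GPA band.
Since prior GPA band is a pre-existing factor (not a product of the teaching method) and it affects the outcome on its own, it is a confounder. The stratified rates, not the pooled rate, identify the causal effect.
Within each level — high prior GPA: 81.2% vs 91.3%; low prior GPA: 30.1% vs 44.1% — the self-study programme is higher every time.

stratified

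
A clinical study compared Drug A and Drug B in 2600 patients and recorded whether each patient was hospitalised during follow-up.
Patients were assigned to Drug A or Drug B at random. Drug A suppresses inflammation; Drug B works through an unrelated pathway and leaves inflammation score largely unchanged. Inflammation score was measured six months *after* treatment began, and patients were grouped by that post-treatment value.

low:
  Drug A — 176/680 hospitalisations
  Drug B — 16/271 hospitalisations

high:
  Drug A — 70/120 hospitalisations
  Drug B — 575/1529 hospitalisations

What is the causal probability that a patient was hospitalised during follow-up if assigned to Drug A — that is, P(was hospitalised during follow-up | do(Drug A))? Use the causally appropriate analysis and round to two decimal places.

Because the drug influences inflammation score, inflammation score is a post-treatment mediator, not a confounder. Stratifying on it would bias the estimate; the causal effect is the crude pooled difference.
So P(outcome | do(Drug A)) is just the pooled rate for Drug A: 246/800 = 0.307.

0.31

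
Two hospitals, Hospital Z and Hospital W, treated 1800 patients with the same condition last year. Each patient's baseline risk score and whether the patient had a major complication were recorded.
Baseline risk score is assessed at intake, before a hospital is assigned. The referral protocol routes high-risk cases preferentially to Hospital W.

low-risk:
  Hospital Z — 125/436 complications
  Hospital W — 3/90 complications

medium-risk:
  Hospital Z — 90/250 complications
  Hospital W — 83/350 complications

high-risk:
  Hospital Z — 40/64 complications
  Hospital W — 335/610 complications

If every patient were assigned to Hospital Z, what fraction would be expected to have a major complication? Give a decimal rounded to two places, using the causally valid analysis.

0.44

The imbalance in baseline risk score arose from how patients were allocated, not from anything the hospital did; and baseline risk score independently affects the outcome. The pooled gap is confounded — condition on baseline risk score.
Standardising Hospital Z to the population baseline risk score mix: 0.292·125/436 + 0.333·90/250 + 0.374·40/64 = 0.438.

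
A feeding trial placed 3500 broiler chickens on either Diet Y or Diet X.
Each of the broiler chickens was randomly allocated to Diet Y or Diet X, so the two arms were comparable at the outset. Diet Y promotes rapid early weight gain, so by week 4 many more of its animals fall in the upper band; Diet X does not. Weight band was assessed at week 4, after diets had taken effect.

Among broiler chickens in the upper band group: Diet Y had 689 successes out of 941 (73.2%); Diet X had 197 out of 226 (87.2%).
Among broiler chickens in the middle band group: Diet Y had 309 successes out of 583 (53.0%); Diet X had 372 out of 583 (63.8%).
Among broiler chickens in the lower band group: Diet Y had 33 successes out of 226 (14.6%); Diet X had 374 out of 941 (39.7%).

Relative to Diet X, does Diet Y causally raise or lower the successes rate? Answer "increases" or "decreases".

The week-4 weight band-specific comparison favours Diet X throughout, but the pooled figures favour Diet Y. The question is whether to condition on week-4 weight band.
Week-4 weight band here is a post-treatment variable shaped by the diet; conditioning on it would introduce bias rather than remove it. The overall comparison is the causal one.
Pooled: Diet Y 58.9% vs Diet X 53.9%; Diet Y is higher overall.

increases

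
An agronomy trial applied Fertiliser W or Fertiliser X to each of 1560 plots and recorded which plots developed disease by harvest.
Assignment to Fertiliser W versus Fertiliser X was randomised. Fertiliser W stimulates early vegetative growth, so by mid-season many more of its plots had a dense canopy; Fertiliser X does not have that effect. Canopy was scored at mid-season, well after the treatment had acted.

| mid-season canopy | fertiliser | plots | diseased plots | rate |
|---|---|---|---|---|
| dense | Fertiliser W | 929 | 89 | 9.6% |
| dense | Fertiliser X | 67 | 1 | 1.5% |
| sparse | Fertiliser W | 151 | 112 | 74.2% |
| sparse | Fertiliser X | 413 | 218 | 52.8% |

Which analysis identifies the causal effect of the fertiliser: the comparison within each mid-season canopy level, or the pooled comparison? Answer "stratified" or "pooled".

The distribution of mid-season canopy is itself part of what the fertiliser does — it is an intermediate outcome. Holding it fixed would remove that part of the effect; the total effect is the pooled difference.
Pooled: Fertiliser W 18.6% vs Fertiliser X 45.6%; Fertiliser W is lower overall.

pooled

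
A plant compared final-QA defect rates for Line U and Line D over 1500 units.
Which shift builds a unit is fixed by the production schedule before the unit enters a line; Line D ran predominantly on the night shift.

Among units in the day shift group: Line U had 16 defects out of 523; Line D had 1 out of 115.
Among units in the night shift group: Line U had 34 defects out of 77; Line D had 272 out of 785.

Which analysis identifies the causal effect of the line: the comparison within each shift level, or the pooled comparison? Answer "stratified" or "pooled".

stratified

The stratified and pooled comparisons disagree (Line D wins within each shift; Line U wins overall), so the answer turns on the causal role of shift.
Shift is set before the line has any effect — it is not caused by the line — and it independently drives the outcome. That makes it a confounder, so the causal comparison is within shift levels.
Within each level — day shift: 3.1% vs 0.9%; night shift: 44.2% vs 34.6% — Line D is lower every time.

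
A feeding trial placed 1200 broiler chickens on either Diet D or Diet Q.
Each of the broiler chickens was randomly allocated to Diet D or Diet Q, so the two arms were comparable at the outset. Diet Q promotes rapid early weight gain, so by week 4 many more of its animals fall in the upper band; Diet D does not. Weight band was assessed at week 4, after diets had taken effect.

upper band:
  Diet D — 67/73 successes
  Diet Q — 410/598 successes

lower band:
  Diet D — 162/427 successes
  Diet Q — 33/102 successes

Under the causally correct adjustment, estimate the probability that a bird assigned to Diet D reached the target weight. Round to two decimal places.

The distribution of week-4 weight band is itself part of what the diet does — it is an intermediate outcome. Holding it fixed would remove that part of the effect; the total effect is the pooled difference.
So P(outcome | do(Diet D)) is just the pooled rate for Diet D: 229/500 = 0.458.

0.46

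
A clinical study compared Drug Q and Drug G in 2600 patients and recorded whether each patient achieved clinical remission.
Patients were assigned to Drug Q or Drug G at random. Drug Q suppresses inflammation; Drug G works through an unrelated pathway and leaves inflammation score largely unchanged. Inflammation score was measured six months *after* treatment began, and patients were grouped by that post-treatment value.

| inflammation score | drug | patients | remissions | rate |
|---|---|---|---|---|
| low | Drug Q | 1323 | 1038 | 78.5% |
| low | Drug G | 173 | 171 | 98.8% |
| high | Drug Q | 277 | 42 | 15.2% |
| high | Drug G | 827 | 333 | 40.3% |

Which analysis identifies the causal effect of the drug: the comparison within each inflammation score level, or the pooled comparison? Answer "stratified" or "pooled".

pooled

Inflammation score here is a post-treatment variable shaped by the drug; conditioning on it would introduce bias rather than remove it. The overall comparison is the causal one.
Pooled: Drug Q 67.5% vs Drug G 50.4%; Drug Q is higher overall.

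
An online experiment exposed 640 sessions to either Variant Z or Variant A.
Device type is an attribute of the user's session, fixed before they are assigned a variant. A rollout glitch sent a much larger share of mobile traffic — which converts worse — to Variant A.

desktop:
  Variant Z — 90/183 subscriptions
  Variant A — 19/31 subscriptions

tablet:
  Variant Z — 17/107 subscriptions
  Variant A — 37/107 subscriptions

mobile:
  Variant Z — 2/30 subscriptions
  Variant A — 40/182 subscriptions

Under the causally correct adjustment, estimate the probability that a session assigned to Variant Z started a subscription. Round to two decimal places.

Within every device type level Variant A has the higher rate, yet pooled Variant Z does — Simpson's reversal.
Device type is set before the variant has any effect — it is not caused by the variant — and it independently drives the outcome. That makes it a confounder, so the causal comparison is within device type levels.
Standardising Variant Z to the population device type mix: 0.334·90/183 + 0.334·17/107 + 0.331·2/30 = 0.240.

0.24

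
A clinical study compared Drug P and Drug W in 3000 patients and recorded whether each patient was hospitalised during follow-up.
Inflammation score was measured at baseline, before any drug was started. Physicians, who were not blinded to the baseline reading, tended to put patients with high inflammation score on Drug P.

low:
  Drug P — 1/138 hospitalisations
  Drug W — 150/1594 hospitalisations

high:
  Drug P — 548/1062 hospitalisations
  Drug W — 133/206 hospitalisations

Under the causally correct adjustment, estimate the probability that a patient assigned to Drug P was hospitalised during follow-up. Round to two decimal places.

0.22

The stratified and pooled comparisons disagree (Drug P wins within each inflammation score; Drug W wins overall), so the answer turns on the causal role of inflammation score.
Since inflammation score is a pre-existing factor (not a product of the drug) and it affects the outcome on its own, it is a confounder. The stratified rates, not the pooled rate, identify the causal effect.
Standardising Drug P to the population inflammation score mix: 0.577·1/138 + 0.423·548/1062 = 0.222.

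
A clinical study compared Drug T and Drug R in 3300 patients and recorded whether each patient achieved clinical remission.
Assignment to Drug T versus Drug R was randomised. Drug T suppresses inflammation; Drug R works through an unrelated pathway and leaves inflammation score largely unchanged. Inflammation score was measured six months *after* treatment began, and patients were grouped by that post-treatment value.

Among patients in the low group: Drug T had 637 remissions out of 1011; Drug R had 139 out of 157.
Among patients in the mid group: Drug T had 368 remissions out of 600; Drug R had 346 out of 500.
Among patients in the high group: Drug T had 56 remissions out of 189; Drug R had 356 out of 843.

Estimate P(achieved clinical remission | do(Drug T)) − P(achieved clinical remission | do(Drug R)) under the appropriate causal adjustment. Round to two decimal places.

+0.03

Inflammation score is downstream of the drug. One should not condition on a consequence of treatment, so the overall rates are the right comparison.
The causal difference is the pooled difference: 0.589 − 0.561 = +0.029.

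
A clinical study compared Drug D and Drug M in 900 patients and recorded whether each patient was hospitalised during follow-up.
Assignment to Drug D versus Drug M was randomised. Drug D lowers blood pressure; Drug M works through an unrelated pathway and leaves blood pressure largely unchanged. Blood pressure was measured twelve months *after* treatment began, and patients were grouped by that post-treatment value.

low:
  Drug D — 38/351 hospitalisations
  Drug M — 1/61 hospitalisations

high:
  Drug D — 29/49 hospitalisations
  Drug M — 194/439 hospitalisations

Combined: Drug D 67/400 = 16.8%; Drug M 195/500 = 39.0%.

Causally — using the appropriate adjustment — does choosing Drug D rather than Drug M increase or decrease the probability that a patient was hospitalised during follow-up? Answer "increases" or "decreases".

Blood pressure lies on the pathway drug → blood pressure → outcome, so adjusting for it blocks the indirect effect. For the total causal effect of drug, use the unadjusted pooled rates.
Pooled: Drug D 16.8% vs Drug M 39.0%; Drug D is lower overall.

decreases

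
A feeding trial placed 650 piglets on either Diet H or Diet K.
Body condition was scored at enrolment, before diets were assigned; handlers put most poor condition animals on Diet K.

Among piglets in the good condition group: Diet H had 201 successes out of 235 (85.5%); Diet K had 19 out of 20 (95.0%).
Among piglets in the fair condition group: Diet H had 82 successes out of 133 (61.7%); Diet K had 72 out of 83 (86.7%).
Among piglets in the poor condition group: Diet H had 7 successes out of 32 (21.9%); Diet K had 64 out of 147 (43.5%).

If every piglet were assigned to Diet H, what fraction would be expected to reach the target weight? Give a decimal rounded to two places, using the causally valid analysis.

0.60

Starting body condition satisfies the back-door criterion: it is not a descendant of the diet, and it blocks the spurious path from diet to outcome. Adjusting for it (i.e., using the within-starting body condition rates) gives the causal effect.
Standardising Diet H to the population starting body condition mix: 0.392·201/235 + 0.332·82/133 + 0.275·7/32 = 0.601.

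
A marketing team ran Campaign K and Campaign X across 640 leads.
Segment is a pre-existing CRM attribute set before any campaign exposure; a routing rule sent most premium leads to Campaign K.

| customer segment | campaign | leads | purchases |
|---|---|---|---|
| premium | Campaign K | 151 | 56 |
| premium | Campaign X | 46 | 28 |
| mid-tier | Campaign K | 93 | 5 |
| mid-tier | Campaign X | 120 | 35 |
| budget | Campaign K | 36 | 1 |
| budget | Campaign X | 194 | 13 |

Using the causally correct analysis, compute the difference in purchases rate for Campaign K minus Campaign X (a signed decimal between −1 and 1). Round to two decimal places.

Customer segment is set before the campaign has any effect — it is not caused by the campaign — and it independently drives the outcome. That makes it a confounder, so the causal comparison is within customer segment levels.
Adjusting over the population distribution of customer segment: 0.308·(0.371−0.609) + 0.333·(0.054−0.292) + 0.359·(0.028−0.067) = -0.166.

-0.17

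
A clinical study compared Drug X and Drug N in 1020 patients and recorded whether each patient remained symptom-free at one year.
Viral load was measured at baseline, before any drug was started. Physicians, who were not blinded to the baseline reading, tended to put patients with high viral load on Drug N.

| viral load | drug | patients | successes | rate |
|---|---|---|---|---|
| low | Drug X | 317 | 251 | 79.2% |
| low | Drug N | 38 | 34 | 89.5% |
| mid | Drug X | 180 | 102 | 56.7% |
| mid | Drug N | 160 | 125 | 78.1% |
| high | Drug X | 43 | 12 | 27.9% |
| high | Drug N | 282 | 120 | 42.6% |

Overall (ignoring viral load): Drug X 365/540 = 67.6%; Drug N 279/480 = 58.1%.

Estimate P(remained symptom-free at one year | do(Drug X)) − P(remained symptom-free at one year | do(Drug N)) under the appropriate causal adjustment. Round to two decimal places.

The stratified and pooled comparisons disagree (Drug N wins within each viral load; Drug X wins overall), so the answer turns on the causal role of viral load.
Nothing the drug does changes viral load; the imbalance is an allocation artefact. With viral load also predicting the outcome, the pooled figure is confounded, and the within-stratum comparison is the causal one.
Adjusting over the population distribution of viral load: 0.348·(0.792−0.895) + 0.333·(0.567−0.781) + 0.319·(0.279−0.426) = -0.154.

-0.15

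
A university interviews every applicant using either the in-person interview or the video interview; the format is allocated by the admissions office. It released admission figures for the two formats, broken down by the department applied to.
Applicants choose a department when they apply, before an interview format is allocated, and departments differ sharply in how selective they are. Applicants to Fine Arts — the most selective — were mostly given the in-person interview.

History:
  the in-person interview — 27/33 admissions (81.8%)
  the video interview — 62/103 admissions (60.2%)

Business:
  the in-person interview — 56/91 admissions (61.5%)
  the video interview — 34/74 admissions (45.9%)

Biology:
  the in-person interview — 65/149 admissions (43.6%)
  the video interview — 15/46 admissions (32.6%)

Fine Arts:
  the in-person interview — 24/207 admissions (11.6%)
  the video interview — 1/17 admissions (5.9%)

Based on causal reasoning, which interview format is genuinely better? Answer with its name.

Department differs across interview formats for reasons unrelated to any effect of the interview format itself, and it separately predicts the outcome — a classic confounder. We must compare within department levels.
Within each level — History: 81.8% vs 60.2%; Business: 61.5% vs 45.9%; Biology: 43.6% vs 32.6%; Fine Arts: 11.6% vs 5.9% — the in-person interview is higher every time.

the in-person interview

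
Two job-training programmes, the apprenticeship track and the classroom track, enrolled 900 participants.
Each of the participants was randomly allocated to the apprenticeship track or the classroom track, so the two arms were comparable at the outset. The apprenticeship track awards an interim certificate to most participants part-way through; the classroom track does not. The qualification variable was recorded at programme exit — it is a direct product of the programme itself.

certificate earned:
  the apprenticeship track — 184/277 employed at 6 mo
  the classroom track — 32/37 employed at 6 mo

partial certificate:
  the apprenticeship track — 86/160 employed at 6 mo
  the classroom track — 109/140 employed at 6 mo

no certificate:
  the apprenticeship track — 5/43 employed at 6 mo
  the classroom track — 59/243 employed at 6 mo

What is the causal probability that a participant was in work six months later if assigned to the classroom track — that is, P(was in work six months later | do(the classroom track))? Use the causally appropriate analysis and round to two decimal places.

0.48

Qualification attained during the programme is recorded after the programme and is itself shifted by it — it sits on the causal path from programme to outcome. Conditioning on a mediator would strip out part of the effect we want; the pooled comparison gives the total causal effect.
So P(outcome | do(the classroom track)) is just the pooled rate for the classroom track: 200/420 = 0.476.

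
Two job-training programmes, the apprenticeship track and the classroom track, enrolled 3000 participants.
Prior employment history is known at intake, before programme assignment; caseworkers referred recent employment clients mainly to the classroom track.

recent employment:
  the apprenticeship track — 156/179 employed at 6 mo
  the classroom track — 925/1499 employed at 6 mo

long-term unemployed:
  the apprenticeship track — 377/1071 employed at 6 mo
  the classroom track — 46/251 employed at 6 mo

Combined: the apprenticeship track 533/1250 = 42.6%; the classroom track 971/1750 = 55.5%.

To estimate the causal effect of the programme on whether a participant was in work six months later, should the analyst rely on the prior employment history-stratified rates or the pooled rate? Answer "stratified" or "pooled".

Nothing the programme does changes prior employment history; the imbalance is an allocation artefact. With prior employment history also predicting the outcome, the pooled figure is confounded, and the within-stratum comparison is the causal one.
Within each level — recent employment: 87.2% vs 61.7%; long-term unemployed: 35.2% vs 18.3% — the apprenticeship track is higher every time.

stratified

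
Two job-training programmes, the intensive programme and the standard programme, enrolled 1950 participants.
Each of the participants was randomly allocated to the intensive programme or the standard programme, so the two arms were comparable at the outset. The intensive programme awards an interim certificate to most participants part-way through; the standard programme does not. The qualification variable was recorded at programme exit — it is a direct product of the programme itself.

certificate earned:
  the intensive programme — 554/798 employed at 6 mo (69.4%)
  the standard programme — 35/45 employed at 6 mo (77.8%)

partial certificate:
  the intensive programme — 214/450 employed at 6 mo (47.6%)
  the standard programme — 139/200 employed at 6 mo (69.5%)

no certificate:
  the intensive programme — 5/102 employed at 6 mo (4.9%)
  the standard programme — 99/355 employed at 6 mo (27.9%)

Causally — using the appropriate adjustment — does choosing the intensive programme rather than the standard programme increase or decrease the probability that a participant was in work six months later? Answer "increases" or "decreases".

increases

Qualification attained during the programme is downstream of the programme. One should not condition on a consequence of treatment, so the overall rates are the right comparison.
Pooled: the intensive programme 57.3% vs the standard programme 45.5%; the intensive programme is higher overall.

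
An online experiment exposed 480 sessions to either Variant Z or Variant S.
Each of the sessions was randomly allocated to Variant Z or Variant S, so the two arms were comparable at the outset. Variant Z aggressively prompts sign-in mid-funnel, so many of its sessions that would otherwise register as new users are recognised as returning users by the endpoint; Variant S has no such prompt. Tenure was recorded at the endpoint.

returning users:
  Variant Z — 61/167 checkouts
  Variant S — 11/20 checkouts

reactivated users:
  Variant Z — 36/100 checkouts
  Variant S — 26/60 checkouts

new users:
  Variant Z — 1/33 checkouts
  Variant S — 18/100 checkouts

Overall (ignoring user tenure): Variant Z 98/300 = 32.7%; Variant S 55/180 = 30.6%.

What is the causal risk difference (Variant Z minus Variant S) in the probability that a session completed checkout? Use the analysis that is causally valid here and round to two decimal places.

+0.02

User tenure lies on the pathway variant → user tenure → outcome, so adjusting for it blocks the indirect effect. For the total causal effect of variant, use the unadjusted pooled rates.
The causal difference is the pooled difference: 0.327 − 0.306 = +0.021.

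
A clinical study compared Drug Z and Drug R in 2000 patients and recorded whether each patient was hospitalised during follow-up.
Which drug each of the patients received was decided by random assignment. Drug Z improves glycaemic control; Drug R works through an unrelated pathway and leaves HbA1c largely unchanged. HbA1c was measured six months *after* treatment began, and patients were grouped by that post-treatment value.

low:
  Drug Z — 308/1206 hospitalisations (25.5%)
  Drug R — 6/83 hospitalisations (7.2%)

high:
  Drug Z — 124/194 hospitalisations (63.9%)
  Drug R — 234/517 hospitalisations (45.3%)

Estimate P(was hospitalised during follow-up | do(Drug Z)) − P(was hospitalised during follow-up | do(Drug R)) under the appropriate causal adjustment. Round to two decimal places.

The stratified and pooled comparisons disagree (Drug R wins within each HbA1c; Drug Z wins overall), so the answer turns on the causal role of HbA1c.
HbA1c is downstream of the drug. One should not condition on a consequence of treatment, so the overall rates are the right comparison.
The causal difference is the pooled difference: 0.309 − 0.400 = -0.091.

-0.09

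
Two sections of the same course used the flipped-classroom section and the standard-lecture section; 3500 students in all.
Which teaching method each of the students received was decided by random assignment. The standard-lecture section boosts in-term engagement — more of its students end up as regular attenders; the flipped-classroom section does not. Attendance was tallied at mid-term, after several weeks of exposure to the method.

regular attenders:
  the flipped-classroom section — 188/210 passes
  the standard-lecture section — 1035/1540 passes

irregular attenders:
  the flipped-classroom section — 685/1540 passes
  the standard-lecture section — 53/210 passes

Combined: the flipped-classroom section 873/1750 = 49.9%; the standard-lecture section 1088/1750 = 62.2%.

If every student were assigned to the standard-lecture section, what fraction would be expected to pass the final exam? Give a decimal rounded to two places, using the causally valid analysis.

The stratified and pooled comparisons disagree (the flipped-classroom section wins within each mid-term attendance; the standard-lecture section wins overall), so the answer turns on the causal role of mid-term attendance.
Mid-term attendance is downstream of the teaching method. One should not condition on a consequence of treatment, so the overall rates are the right comparison.
So P(outcome | do(the standard-lecture section)) is just the pooled rate for the standard-lecture section: 1088/1750 = 0.622.

0.62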